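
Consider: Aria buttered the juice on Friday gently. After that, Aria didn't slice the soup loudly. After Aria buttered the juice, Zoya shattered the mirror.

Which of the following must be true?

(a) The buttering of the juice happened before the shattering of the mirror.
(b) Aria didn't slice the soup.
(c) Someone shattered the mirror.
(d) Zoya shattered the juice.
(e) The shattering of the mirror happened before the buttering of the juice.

(a) Entailed — the narrative places the buttering before the shattering.
(b) Not entailed — dropping 'loudly' under negation is not valid — the original leaves open that Aria sliced the soup some other way.
(c) Entailed — every conjunct here is already in the original shattering event.
(d) Not entailed — Zoya shattered the mirror, not the juice; the juice belongs to the buttering event.
(e) Not entailed — the narrative places the buttering before the shattering, not after.

(a), (c)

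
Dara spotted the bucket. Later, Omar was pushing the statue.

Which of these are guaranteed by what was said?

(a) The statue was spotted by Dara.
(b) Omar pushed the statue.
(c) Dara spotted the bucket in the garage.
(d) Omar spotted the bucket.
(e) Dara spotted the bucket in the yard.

(a) Not entailed — Dara spotted the bucket, not the statue; the statue belongs to the pushing event.
(b) Entailed — 'push' is an activity; 'was pushing' entails that some pushing happened, so 'pushed' holds.
(c) Not entailed — 'in the garage' adds information not in the original event.
(d) Not entailed — the passage has Dara spotting the bucket, not Omar.
(e) Not entailed — 'in the yard' adds information not in the original event.

(b)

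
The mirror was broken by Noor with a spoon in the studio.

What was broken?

the mirror

'the mirror' marks the patient of the breaking event.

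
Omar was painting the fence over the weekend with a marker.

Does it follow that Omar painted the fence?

'was painting' is progressive; for an accomplishment like 'paint the fence', it doesn't entail completion.

no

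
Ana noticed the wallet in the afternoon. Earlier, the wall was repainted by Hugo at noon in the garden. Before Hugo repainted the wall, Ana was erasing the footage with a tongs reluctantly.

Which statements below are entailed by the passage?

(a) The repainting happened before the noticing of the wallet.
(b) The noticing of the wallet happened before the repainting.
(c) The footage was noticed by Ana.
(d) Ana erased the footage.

(a) Entailed — the narrative places the repainting before the noticing.
(b) Not entailed — the narrative places the repainting before the noticing, not after.
(c) Not entailed — Ana noticed the wallet, not the footage; the footage belongs to the erasing event.
(d) Not entailed — 'was erasing' is progressive on an accomplishment; it does not entail the completed 'erased'.

(a)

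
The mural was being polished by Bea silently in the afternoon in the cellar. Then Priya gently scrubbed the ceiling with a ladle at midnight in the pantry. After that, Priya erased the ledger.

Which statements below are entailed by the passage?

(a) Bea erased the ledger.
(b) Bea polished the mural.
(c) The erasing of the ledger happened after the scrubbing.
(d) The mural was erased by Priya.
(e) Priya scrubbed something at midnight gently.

(a) Not entailed — the passage has Priya erasing the ledger, not Bea.
(b) Entailed — 'polish' is an activity; 'was polishing' entails that some polishing happened, so 'polished' holds.
(c) Entailed — the narrative places the scrubbing before the erasing.
(d) Not entailed — Priya erased the ledger, not the mural; the mural belongs to the polishing event.
(e) Entailed — every conjunct here is already in the original scrubbing event.

(b), (c), (e)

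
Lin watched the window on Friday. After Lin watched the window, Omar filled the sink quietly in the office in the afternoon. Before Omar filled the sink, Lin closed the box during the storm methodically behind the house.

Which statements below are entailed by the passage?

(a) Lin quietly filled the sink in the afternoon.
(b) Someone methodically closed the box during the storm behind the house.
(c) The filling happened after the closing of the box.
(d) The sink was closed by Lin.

(b), (c)

(a) Not entailed — the passage has Omar filling the sink, not Lin.
(b) Entailed — the original entails any weakening of itself; this just generalizes the agent.
(c) Entailed — the narrative places the closing before the filling.
(d) Not entailed — Lin closed the box, not the sink; the sink belongs to the filling event.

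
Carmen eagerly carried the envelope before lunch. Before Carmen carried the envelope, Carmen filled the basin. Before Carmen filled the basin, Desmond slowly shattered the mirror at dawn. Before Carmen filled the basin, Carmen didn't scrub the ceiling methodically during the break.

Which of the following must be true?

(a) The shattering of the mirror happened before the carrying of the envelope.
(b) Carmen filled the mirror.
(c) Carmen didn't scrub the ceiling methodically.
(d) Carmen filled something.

(a) Entailed — the narrative places the shattering before the carrying.
(b) Not entailed — Carmen filled the basin, not the mirror; the mirror belongs to the shattering event.
(c) Not entailed — dropping 'during the break' under negation is not valid — the original leaves open that Carmen scrubbed the ceiling some other way.
(d) Entailed — every conjunct here is already in the original filling event.

(a), (d)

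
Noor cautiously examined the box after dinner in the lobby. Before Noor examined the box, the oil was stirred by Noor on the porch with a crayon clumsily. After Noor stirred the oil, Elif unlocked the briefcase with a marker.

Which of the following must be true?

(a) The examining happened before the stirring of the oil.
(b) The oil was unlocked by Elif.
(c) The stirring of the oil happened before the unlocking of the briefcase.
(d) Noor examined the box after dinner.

(c), (d)

(a) Not entailed — the narrative places the stirring before the examining, not after.
(b) Not entailed — Elif unlocked the briefcase, not the oil; the oil belongs to the stirring event.
(c) Entailed — the narrative places the stirring before the unlocking.
(d) Entailed — every conjunct here is already in the original examining event.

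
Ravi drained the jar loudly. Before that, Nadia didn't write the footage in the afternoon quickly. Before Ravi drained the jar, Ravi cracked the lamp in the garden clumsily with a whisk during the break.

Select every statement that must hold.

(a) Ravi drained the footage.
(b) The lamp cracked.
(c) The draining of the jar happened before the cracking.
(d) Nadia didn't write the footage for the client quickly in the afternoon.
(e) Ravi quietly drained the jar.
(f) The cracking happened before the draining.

(a) Not entailed — Ravi drained the jar, not the footage; the footage belongs to the writing event.
(b) Entailed — 'Ravi cracked the lamp' is causative; it entails the inchoative 'the lamp cracked'.
(c) Not entailed — the narrative places the cracking before the draining, not after.
(d) Entailed — under negation, adding a further restriction is entailed: if no such writing event occurred, none occurred for the client either.
(e) Not entailed — 'quietly' adds a manner not in (and inconsistent with) the original.
(f) Entailed — the narrative places the cracking before the draining.

(b), (d), (f)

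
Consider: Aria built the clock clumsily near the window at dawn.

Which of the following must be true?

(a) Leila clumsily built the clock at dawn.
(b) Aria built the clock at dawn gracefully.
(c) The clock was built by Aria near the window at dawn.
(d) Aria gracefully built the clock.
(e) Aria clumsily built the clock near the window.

(a) Not entailed — the passage has Aria building the clock, not Leila.
(b) Not entailed — 'gracefully' adds a manner not in (and inconsistent with) the original.
(c) Entailed — dropping 'clumsily' leaves a sub-description the original still satisfies.
(d) Not entailed — 'gracefully' adds a manner not in (and inconsistent with) the original.
(e) Entailed — the original entails any weakening of itself; this just drops 'at dawn'.

(c), (e)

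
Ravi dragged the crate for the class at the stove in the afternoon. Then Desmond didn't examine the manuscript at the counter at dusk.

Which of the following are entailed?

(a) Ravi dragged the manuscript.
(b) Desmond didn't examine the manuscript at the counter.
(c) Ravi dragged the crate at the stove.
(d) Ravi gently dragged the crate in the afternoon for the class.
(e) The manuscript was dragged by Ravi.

(a) Not entailed — Ravi dragged the crate, not the manuscript; the manuscript belongs to the examining event.
(b) Not entailed — dropping 'at dusk' under negation is not valid — the original leaves open that Desmond examined the manuscript some other way.
(c) Entailed — dropping 'for the class', 'in the afternoon' leaves a sub-description the original still satisfies.
(d) Not entailed — 'gently' adds information not in the original event.
(e) Not entailed — Ravi dragged the crate, not the manuscript; the manuscript belongs to the examining event.

(c)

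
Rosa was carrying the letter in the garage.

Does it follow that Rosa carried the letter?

'carry' is atelic; if Rosa was carrying the letter, then Rosa carried the letter (for some time).

yes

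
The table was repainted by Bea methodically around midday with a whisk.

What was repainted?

'the table' marks the patient of the repainting event.

the table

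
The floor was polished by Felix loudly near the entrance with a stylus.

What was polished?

'the floor' marks the patient of the polishing event.

the floor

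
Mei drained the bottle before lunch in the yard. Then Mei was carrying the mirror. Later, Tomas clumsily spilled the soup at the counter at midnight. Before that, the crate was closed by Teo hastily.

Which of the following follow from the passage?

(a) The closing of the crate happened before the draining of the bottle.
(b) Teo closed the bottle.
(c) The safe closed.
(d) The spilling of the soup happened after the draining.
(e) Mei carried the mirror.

(a) Not entailed — the narrative doesn't order the closing relative to the draining.
(b) Not entailed — Teo closed the crate, not the bottle; the bottle belongs to the draining event.
(c) Not entailed — the crate is what closed, not the safe.
(d) Entailed — the narrative places the draining before the spilling.
(e) Entailed — 'carry' is an activity; 'was carrying' entails that some carrying happened, so 'carried' holds.

(d), (e)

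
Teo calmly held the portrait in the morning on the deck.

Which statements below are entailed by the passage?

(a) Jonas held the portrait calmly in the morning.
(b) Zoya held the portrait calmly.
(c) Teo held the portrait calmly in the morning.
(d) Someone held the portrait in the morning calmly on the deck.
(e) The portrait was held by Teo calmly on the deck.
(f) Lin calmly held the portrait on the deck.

(a) Not entailed — the passage has Teo holding the portrait, not Jonas.
(b) Not entailed — the passage has Teo holding the portrait, not Zoya.
(c) Entailed — the original entails any weakening of itself; this just drops 'on the deck'.
(d) Entailed — generalizing the agent leaves a sub-description the original still satisfies.
(e) Entailed — this follows by dropping conjuncts from the holding event's description.
(f) Not entailed — the passage has Teo holding the portrait, not Lin.

(c), (d), (e)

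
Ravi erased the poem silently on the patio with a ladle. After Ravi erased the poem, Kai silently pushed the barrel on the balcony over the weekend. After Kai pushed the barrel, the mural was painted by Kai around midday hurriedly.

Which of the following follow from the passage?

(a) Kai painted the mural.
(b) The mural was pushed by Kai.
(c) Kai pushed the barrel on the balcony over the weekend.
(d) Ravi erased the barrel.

(a) Entailed — the original entails any weakening of itself; this just drops 'hurriedly', 'around midday'.
(b) Not entailed — Kai pushed the barrel, not the mural; the mural belongs to the painting event.
(c) Entailed — this follows by dropping conjuncts from the pushing event's description.
(d) Not entailed — Ravi erased the poem, not the barrel; the barrel belongs to the pushing event.

(a), (c)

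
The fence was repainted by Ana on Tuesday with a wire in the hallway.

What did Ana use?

a wire

'with a wire' marks the instrument of the repainting event.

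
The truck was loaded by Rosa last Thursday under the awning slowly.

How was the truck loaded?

slowly

'slowly' marks the manner of the loading event.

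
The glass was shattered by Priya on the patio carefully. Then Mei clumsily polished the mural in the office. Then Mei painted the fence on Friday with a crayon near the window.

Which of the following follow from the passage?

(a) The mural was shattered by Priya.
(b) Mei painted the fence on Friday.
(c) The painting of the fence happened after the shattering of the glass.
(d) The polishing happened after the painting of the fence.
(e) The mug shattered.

(a) Not entailed — Priya shattered the glass, not the mural; the mural belongs to the polishing event.
(b) Entailed — this follows by dropping conjuncts from the painting event's description.
(c) Entailed — the narrative places the shattering before the painting.
(d) Not entailed — the narrative places the polishing before the painting, not after.
(e) Not entailed — the glass is what shattered, not the mug.

(b), (c)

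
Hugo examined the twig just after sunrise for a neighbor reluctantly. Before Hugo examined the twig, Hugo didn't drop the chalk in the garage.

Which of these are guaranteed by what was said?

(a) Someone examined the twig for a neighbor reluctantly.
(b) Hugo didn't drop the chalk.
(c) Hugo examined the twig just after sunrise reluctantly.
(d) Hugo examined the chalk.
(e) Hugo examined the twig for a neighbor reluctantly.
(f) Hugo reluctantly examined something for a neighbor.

(a), (c), (e), (f)

(a) Entailed — this follows by dropping conjuncts from the examining event's description.
(b) Not entailed — dropping 'in the garage' under negation is not valid — the original leaves open that Hugo dropped the chalk some other way.
(c) Entailed — the original entails any weakening of itself; this just drops 'for a neighbor'.
(d) Not entailed — Hugo examined the twig, not the chalk; the chalk belongs to the dropping event.
(e) Entailed — dropping 'just after sunrise' leaves a sub-description the original still satisfies.
(f) Entailed — every conjunct here is already in the original examining event.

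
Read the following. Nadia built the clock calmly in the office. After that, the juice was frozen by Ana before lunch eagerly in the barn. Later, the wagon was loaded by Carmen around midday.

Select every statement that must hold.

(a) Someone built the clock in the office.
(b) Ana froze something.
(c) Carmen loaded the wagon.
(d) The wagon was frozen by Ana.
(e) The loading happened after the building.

(a), (b), (c), (e)

(a) Entailed — dropping 'calmly' and generalizing the agent leaves a sub-description the original still satisfies.
(b) Entailed — the original entails any weakening of itself; this just drops 'in the barn', 'before lunch', 'eagerly' and generalizes the patient.
(c) Entailed — every conjunct here is already in the original loading event.
(d) Not entailed — Ana froze the juice, not the wagon; the wagon belongs to the loading event.
(e) Entailed — the narrative places the building before the loading.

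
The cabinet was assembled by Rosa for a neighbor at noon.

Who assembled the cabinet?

'Rosa' marks the agent of the assembling event.

Rosa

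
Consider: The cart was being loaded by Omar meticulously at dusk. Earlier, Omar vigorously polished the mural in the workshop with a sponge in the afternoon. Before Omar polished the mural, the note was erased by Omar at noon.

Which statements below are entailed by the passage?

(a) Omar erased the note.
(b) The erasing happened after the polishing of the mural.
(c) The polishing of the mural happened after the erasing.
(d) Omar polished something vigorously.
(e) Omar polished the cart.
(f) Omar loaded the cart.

(a) Entailed — the original entails any weakening of itself; this just drops 'at noon'.
(b) Not entailed — the narrative places the erasing before the polishing, not after.
(c) Entailed — the narrative places the erasing before the polishing.
(d) Entailed — the original entails any weakening of itself; this just drops 'with a sponge', 'in the afternoon', 'in the workshop' and generalizes the patient.
(e) Not entailed — Omar polished the mural, not the cart; the cart belongs to the loading event.
(f) Not entailed — 'was loading' is progressive on an accomplishment; it does not entail the completed 'loaded'.

(a), (c), (d)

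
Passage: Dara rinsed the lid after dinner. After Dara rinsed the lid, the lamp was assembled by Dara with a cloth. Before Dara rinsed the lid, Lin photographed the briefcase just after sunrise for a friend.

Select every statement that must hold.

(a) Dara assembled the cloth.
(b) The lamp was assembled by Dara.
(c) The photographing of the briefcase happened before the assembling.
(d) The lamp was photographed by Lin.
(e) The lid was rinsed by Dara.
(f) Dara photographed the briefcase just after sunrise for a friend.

(a) Not entailed — the cloth is the instrument, not what was assembled.
(b) Entailed — every conjunct here is already in the original assembling event.
(c) Entailed — the narrative places the photographing before the assembling.
(d) Not entailed — Lin photographed the briefcase, not the lamp; the lamp belongs to the assembling event.
(e) Entailed — the original entails any weakening of itself; this just drops 'after dinner'.
(f) Not entailed — the passage has Lin photographing the briefcase, not Dara.

(b), (c), (e)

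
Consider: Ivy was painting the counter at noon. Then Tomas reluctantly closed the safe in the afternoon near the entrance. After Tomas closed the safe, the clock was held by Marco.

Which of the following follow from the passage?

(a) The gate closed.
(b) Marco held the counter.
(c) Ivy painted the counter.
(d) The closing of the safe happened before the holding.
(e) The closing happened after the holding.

(d)

(a) Not entailed — the safe is what closed, not the gate.
(b) Not entailed — Marco held the clock, not the counter; the counter belongs to the painting event.
(c) Not entailed — 'was painting' is progressive on an accomplishment; it does not entail the completed 'painted'.
(d) Entailed — the narrative places the closing before the holding.
(e) Not entailed — the narrative places the closing before the holding, not after.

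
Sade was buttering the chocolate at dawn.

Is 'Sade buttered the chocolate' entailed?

'was buttering' is progressive; for an accomplishment like 'butter the chocolate', it doesn't entail completion.

no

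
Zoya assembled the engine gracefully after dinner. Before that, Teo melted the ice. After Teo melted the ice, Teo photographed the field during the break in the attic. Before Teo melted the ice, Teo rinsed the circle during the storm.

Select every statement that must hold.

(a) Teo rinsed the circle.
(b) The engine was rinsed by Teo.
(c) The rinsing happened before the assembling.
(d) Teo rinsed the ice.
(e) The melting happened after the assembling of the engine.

(a), (c)

(a) Entailed — dropping 'during the storm' leaves a sub-description the original still satisfies.
(b) Not entailed — Teo rinsed the circle, not the engine; the engine belongs to the assembling event.
(c) Entailed — the narrative places the rinsing before the assembling.
(d) Not entailed — Teo rinsed the circle, not the ice; the ice belongs to the melting event.
(e) Not entailed — the narrative places the melting before the assembling, not after.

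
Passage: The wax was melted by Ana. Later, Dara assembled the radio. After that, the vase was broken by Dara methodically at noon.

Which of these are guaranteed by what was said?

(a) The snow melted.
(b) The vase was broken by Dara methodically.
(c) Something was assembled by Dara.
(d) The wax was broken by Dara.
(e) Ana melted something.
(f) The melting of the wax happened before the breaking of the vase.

(b), (c), (e), (f)

(a) Not entailed — the wax is what melted, not the snow.
(b) Entailed — dropping 'at noon' leaves a sub-description the original still satisfies.
(c) Entailed — every conjunct here is already in the original assembling event.
(d) Not entailed — Dara broke the vase, not the wax; the wax belongs to the melting event.
(e) Entailed — this follows by dropping conjuncts from the melting event's description.
(f) Entailed — the narrative places the melting before the breaking.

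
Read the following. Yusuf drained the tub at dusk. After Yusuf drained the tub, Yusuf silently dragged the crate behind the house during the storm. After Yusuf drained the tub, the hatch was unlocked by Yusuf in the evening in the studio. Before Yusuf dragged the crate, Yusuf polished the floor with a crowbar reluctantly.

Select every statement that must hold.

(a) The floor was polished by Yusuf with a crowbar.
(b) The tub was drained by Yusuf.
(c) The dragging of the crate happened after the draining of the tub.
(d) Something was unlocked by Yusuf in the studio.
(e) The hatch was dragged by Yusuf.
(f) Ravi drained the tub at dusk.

(a) Entailed — dropping 'reluctantly' leaves a sub-description the original still satisfies.
(b) Entailed — every conjunct here is already in the original draining event.
(c) Entailed — the narrative places the draining before the dragging.
(d) Entailed — dropping 'in the evening' and generalizing the patient leaves a sub-description the original still satisfies.
(e) Not entailed — Yusuf dragged the crate, not the hatch; the hatch belongs to the unlocking event.
(f) Not entailed — the passage has Yusuf draining the tub, not Ravi.

(a), (b), (c), (d)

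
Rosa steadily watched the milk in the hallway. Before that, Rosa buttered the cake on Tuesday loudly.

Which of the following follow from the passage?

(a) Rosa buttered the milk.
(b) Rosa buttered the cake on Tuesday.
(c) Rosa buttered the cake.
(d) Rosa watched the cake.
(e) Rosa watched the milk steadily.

(b), (c), (e)

(a) Not entailed — Rosa buttered the cake, not the milk; the milk belongs to the watching event.
(b) Entailed — the original entails any weakening of itself; this just drops 'loudly'.
(c) Entailed — the original entails any weakening of itself; this just drops 'loudly', 'on Tuesday'.
(d) Not entailed — Rosa watched the milk, not the cake; the cake belongs to the buttering event.
(e) Entailed — every conjunct here is already in the original watching event.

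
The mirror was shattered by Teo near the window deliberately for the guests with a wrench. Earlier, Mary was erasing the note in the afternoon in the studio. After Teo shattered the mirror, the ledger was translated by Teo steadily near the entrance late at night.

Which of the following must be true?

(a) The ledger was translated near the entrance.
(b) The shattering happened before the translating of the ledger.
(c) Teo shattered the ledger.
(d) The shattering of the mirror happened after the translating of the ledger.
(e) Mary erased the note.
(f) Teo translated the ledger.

(a) Entailed — every conjunct here is already in the original translating event.
(b) Entailed — the narrative places the shattering before the translating.
(c) Not entailed — Teo shattered the mirror, not the ledger; the ledger belongs to the translating event.
(d) Not entailed — the narrative places the shattering before the translating, not after.
(e) Not entailed — 'was erasing' is progressive on an accomplishment; it does not entail the completed 'erased'.
(f) Entailed — every conjunct here is already in the original translating event.

(a), (b), (f)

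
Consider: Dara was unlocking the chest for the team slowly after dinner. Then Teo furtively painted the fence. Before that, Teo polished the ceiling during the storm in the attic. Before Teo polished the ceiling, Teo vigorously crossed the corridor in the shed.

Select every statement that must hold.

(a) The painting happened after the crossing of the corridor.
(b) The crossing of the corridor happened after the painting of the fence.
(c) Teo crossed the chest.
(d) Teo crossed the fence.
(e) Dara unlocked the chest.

(a)

(a) Entailed — the narrative places the crossing before the painting.
(b) Not entailed — the narrative places the crossing before the painting, not after.
(c) Not entailed — Teo crossed the corridor, not the chest; the chest belongs to the unlocking event.
(d) Not entailed — Teo crossed the corridor, not the fence; the fence belongs to the painting event.
(e) Not entailed — 'was unlocking' is progressive on an accomplishment; it does not entail the completed 'unlocked'.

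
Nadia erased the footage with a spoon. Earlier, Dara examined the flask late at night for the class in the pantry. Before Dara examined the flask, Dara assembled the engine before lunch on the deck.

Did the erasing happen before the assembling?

The narrative orders the assembling before the erasing.

no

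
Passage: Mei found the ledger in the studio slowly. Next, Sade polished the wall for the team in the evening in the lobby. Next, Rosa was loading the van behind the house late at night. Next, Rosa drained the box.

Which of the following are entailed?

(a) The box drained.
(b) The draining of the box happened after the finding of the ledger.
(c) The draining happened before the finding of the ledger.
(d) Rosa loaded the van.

(a), (b)

(a) Entailed — 'Rosa drained the box' is causative; it entails the inchoative 'the box drained'.
(b) Entailed — the narrative places the finding before the draining.
(c) Not entailed — the narrative places the finding before the draining, not after.
(d) Not entailed — 'was loading' is progressive on an accomplishment; it does not entail the completed 'loaded'.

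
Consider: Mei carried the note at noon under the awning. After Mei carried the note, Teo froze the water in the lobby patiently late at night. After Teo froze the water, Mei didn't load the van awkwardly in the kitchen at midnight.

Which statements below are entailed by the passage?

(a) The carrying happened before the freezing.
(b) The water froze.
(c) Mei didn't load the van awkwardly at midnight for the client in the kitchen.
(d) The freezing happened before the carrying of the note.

(a), (b), (c)

(a) Entailed — the narrative places the carrying before the freezing.
(b) Entailed — 'Teo froze the water' is causative; it entails the inchoative 'the water froze'.
(c) Entailed — under negation, adding a further restriction is entailed: if no such loading event occurred, none occurred for the client either.
(d) Not entailed — the narrative places the carrying before the freezing, not after.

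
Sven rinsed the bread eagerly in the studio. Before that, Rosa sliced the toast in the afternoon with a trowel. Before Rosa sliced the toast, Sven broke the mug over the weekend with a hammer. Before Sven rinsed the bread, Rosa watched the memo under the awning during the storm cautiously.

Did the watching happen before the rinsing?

The narrative orders the watching before the rinsing.

yes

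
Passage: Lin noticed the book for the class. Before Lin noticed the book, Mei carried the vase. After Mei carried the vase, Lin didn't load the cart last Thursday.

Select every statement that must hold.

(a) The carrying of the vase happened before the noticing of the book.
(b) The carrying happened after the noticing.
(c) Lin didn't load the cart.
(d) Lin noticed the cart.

(a)

(a) Entailed — the narrative places the carrying before the noticing.
(b) Not entailed — the narrative places the carrying before the noticing, not after.
(c) Not entailed — dropping 'last Thursday' under negation is not valid — the original leaves open that Lin loaded the cart some other way.
(d) Not entailed — Lin noticed the book, not the cart; the cart belongs to the loading event.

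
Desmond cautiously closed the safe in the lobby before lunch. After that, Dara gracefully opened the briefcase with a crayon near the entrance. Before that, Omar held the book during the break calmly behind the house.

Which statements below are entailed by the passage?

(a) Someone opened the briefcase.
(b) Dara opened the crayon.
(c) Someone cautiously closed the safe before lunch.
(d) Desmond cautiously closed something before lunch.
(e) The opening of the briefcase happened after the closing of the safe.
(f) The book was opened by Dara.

(a), (c), (d), (e)

(a) Entailed — dropping 'with a crayon', 'gracefully', 'near the entrance' and generalizing the agent leaves a sub-description the original still satisfies.
(b) Not entailed — the crayon is the instrument, not what was opened.
(c) Entailed — the original entails any weakening of itself; this just drops 'in the lobby' and generalizes the agent.
(d) Entailed — this follows by dropping conjuncts from the closing event's description.
(e) Entailed — the narrative places the closing before the opening.
(f) Not entailed — Dara opened the briefcase, not the book; the book belongs to the holding event.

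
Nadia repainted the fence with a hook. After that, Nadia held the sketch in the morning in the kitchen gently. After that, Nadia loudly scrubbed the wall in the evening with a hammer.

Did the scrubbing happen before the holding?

The narrative orders the holding before the scrubbing.

no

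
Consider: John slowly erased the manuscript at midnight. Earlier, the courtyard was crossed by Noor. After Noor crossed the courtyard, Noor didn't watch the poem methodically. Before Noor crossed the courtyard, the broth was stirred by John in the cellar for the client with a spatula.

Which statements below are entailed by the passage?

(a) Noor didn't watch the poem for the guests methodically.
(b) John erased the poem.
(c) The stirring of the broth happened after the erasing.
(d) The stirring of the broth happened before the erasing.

(a) Entailed — under negation, adding a further restriction is entailed: if no such watching event occurred, none occurred for the guests either.
(b) Not entailed — John erased the manuscript, not the poem; the poem belongs to the watching event.
(c) Not entailed — the narrative places the stirring before the erasing, not after.
(d) Entailed — the narrative places the stirring before the erasing.

(a), (d)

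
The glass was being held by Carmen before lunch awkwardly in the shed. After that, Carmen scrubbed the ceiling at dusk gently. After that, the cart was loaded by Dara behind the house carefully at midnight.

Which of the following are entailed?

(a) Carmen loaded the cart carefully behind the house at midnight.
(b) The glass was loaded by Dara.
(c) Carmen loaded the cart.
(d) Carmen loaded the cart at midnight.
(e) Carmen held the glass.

(a) Not entailed — the passage has Dara loading the cart, not Carmen.
(b) Not entailed — Dara loaded the cart, not the glass; the glass belongs to the holding event.
(c) Not entailed — the passage has Dara loading the cart, not Carmen.
(d) Not entailed — the passage has Dara loading the cart, not Carmen.
(e) Entailed — 'hold' is an activity; 'was holding' entails that some holding happened, so 'held' holds.

(e)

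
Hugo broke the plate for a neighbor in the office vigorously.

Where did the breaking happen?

'in the office' marks the location of the breaking event.

in the office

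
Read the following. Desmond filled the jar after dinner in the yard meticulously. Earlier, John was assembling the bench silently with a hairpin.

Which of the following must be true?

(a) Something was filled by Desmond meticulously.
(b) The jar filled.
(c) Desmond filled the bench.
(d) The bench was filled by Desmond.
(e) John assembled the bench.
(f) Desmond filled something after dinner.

(a), (b), (f)

(a) Entailed — every conjunct here is already in the original filling event.
(b) Entailed — 'Desmond filled the jar' is causative; it entails the inchoative 'the jar filled'.
(c) Not entailed — Desmond filled the jar, not the bench; the bench belongs to the assembling event.
(d) Not entailed — Desmond filled the jar, not the bench; the bench belongs to the assembling event.
(e) Not entailed — 'was assembling' is progressive on an accomplishment; it does not entail the completed 'assembled'.
(f) Entailed — the original entails any weakening of itself; this just drops 'meticulously', 'in the yard' and generalizes the patient.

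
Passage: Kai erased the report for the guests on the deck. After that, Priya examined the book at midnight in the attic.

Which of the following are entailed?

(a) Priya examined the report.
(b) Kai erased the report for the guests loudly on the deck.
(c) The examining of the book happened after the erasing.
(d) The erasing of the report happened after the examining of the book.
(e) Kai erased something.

(c), (e)

(a) Not entailed — Priya examined the book, not the report; the report belongs to the erasing event.
(b) Not entailed — 'loudly' adds information not in the original event.
(c) Entailed — the narrative places the erasing before the examining.
(d) Not entailed — the narrative places the erasing before the examining, not after.
(e) Entailed — every conjunct here is already in the original erasing event.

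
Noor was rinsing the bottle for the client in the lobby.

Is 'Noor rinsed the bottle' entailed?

yes

'rinse' is atelic; if Noor was rinsing the bottle, then Noor rinsed the bottle (for some time).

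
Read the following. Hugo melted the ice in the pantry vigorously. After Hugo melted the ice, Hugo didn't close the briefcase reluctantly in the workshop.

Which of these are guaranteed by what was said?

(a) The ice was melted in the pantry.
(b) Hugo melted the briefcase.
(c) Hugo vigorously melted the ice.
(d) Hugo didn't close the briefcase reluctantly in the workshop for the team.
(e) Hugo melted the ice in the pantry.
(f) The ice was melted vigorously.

(a), (c), (d), (e), (f)

(a) Entailed — dropping 'vigorously' and generalizing the agent leaves a sub-description the original still satisfies.
(b) Not entailed — Hugo melted the ice, not the briefcase; the briefcase belongs to the closing event.
(c) Entailed — this follows by dropping conjuncts from the melting event's description.
(d) Entailed — under negation, adding a further restriction is entailed: if no such closing event occurred, none occurred for the team either.
(e) Entailed — this follows by dropping conjuncts from the melting event's description.
(f) Entailed — this follows by dropping conjuncts from the melting event's description.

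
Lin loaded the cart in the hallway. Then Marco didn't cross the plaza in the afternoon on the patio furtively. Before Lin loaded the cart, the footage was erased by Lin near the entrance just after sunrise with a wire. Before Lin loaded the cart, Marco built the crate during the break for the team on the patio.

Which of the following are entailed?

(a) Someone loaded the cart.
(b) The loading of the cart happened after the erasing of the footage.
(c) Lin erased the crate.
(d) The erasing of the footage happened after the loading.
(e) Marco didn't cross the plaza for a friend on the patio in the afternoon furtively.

(a) Entailed — every conjunct here is already in the original loading event.
(b) Entailed — the narrative places the erasing before the loading.
(c) Not entailed — Lin erased the footage, not the crate; the crate belongs to the building event.
(d) Not entailed — the narrative places the erasing before the loading, not after.
(e) Entailed — under negation, adding a further restriction is entailed: if no such crossing event occurred, none occurred for a friend either.

(a), (b), (e)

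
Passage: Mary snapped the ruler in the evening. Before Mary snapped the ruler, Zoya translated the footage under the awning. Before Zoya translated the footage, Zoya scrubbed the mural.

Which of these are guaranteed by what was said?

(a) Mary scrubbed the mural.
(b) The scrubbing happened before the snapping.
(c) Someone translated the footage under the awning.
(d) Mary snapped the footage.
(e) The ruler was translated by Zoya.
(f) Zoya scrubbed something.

(a) Not entailed — the passage has Zoya scrubbing the mural, not Mary.
(b) Entailed — the narrative places the scrubbing before the snapping.
(c) Entailed — generalizing the agent leaves a sub-description the original still satisfies.
(d) Not entailed — Mary snapped the ruler, not the footage; the footage belongs to the translating event.
(e) Not entailed — Zoya translated the footage, not the ruler; the ruler belongs to the snapping event.
(f) Entailed — this follows by dropping conjuncts from the scrubbing event's description.

(b), (c), (f)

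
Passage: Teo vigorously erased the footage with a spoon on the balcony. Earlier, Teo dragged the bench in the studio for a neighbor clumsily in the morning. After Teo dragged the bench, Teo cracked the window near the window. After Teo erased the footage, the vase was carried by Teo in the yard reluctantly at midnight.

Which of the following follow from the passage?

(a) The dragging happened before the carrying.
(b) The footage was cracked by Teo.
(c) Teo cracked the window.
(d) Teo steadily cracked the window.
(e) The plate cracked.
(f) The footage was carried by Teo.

(a), (c)

(a) Entailed — the narrative places the dragging before the carrying.
(b) Not entailed — Teo cracked the window, not the footage; the footage belongs to the erasing event.
(c) Entailed — the original entails any weakening of itself; this just drops 'near the window'.
(d) Not entailed — 'steadily' adds information not in the original event.
(e) Not entailed — the window is what cracked, not the plate.
(f) Not entailed — Teo carried the vase, not the footage; the footage belongs to the erasing event.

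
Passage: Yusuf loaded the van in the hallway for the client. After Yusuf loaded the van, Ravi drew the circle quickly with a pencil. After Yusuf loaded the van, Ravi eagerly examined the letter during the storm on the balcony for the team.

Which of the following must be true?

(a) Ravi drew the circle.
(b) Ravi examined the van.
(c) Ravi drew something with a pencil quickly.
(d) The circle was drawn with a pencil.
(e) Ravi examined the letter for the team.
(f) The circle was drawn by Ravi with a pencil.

(a), (c), (d), (e), (f)

(a) Entailed — every conjunct here is already in the original drawing event.
(b) Not entailed — Ravi examined the letter, not the van; the van belongs to the loading event.
(c) Entailed — this follows by dropping conjuncts from the drawing event's description.
(d) Entailed — the original entails any weakening of itself; this just drops 'quickly' and generalizes the agent.
(e) Entailed — every conjunct here is already in the original examining event.
(f) Entailed — this follows by dropping conjuncts from the drawing event's description.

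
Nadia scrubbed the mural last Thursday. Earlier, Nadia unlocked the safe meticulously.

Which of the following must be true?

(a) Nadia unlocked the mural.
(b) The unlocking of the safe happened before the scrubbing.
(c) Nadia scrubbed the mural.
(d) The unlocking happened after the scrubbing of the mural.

(b), (c)

(a) Not entailed — Nadia unlocked the safe, not the mural; the mural belongs to the scrubbing event.
(b) Entailed — the narrative places the unlocking before the scrubbing.
(c) Entailed — every conjunct here is already in the original scrubbing event.
(d) Not entailed — the narrative places the unlocking before the scrubbing, not after.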